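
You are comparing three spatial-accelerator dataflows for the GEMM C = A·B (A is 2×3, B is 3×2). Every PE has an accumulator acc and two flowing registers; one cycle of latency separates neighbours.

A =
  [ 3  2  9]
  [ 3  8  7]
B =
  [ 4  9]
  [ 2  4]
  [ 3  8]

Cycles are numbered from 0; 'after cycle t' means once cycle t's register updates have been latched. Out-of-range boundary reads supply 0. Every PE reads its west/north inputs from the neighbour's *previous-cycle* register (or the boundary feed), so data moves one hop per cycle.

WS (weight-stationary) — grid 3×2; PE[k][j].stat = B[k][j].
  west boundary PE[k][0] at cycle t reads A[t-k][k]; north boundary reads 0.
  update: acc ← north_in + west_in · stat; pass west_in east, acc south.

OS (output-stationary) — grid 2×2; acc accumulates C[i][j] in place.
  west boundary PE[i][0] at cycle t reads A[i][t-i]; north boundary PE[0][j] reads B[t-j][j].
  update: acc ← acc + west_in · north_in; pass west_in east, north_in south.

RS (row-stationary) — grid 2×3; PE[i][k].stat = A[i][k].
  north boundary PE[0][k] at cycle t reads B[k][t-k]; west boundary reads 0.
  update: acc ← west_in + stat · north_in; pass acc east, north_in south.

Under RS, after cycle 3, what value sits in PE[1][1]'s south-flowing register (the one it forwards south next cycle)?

RS 2×3: PE[1][1] cycle-by-cycle (with neighbour feeds):
  @0  [0,1]  acc 0  |  →0  ↓0
  @0  [1,0]  acc 0  |  →0  ↓0
  @0  [1,1]  acc 0  |  →0  ↓0
  @1  [0,1]  acc 16  |  →16  ↓2
  @1  [1,0]  acc 12  |  →12  ↓4
  @1  [1,1]  acc 0  |  →0  ↓0
  @2  [0,1]  acc 35  |  →35  ↓4
  @2  [1,0]  acc 27  |  →27  ↓9
  @2  [1,1]  acc 28  |  →28  ↓2
  @3  [0,1]  acc 0  |  →0  ↓0
  @3  [1,0]  acc 0  |  →0  ↓0
  @3  [1,1]  acc 59  |  →59  ↓4

register = 4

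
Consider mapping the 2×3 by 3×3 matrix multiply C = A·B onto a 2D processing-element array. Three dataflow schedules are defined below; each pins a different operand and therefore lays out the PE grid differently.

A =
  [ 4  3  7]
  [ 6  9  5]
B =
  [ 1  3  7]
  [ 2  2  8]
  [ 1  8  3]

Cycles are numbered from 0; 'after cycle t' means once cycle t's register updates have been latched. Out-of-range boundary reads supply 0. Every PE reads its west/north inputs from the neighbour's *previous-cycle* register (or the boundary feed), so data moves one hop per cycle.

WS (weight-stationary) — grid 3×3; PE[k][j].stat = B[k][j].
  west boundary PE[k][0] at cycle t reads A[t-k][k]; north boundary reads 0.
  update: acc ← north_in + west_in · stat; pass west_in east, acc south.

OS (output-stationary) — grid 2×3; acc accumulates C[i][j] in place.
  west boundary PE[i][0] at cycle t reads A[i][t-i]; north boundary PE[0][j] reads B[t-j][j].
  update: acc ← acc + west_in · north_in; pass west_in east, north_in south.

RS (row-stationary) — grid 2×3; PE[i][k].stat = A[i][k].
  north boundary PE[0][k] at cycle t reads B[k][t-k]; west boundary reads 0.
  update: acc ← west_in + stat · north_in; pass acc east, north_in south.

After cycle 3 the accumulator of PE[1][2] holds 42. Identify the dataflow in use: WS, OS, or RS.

dataflow = OS

— WS: 3×3; PE[1][2] trace:
  cycle 0: PE[1][2] → acc 0, east 0, south 0
  cycle 1: PE[1][2] → acc 0, east 0, south 0
  cycle 2: PE[1][2] → acc 0, east 0, south 0
  cycle 3: PE[1][2] → acc 52, east 3, south 52
— OS: 2×3; PE[1][2] trace:
  cycle 0: PE[1][2] → acc 0, east 0, south 0
  cycle 1: PE[1][2] → acc 0, east 0, south 0
  cycle 2: PE[1][2] → acc 0, east 0, south 0
  cycle 3: PE[1][2] → acc 42, east 6, south 7
— RS: 2×3; PE[1][2] trace:
  cycle 0: PE[1][2] → acc 0, east 0, south 0
  cycle 1: PE[1][2] → acc 0, east 0, south 0
  cycle 2: PE[1][2] → acc 0, east 0, south 0
  cycle 3: PE[1][2] → acc 29, east 29, south 1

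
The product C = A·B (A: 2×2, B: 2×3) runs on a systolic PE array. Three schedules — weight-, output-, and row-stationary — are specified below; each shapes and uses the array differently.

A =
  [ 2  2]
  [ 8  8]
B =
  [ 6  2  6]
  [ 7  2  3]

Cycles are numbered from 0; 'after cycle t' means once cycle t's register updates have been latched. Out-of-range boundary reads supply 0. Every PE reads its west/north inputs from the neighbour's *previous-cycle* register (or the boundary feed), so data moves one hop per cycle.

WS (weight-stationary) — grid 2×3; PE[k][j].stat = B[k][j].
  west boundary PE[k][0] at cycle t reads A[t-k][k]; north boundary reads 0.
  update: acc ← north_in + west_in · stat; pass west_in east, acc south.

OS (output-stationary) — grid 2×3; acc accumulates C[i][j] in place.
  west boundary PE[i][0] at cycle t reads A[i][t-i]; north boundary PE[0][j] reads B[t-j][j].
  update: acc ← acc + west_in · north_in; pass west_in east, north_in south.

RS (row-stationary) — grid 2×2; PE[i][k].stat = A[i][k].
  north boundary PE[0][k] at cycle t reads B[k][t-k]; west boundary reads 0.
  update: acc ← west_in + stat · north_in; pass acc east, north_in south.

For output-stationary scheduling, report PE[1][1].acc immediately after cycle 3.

OS 2×3: PE[1][1] cycle-by-cycle (with neighbour feeds):
  0: (0,1).acc=0  regs=<0,0>
  0: (1,0).acc=0  regs=<0,0>
  0: (1,1).acc=0  regs=<0,0>
  1: (0,1).acc=4  regs=<2,2>
  1: (1,0).acc=48  regs=<8,6>
  1: (1,1).acc=0  regs=<0,0>
  2: (0,1).acc=8  regs=<2,2>
  2: (1,0).acc=104  regs=<8,7>
  2: (1,1).acc=16  regs=<8,2>
  3: (0,1).acc=8  regs=<0,0>
  3: (1,0).acc=104  regs=<0,0>
  3: (1,1).acc=32  regs=<8,2>

PE[1][1].acc = 32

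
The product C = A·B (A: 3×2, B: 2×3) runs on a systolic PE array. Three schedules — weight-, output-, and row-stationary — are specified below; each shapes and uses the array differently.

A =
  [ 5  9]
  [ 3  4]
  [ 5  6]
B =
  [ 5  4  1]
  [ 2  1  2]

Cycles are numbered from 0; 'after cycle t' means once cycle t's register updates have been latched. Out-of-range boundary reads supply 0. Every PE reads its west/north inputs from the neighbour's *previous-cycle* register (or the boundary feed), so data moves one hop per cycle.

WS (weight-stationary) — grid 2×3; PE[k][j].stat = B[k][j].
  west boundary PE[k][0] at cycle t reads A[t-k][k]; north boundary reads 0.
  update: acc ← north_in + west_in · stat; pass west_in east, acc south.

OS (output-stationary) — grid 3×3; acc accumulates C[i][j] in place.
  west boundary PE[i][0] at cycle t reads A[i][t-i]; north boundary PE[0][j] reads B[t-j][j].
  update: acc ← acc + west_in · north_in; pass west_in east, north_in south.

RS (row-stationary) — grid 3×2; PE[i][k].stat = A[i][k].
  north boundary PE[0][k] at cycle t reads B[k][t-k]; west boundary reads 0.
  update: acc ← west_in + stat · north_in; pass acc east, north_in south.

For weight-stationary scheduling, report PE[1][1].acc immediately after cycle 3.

WS on a 2×3 grid — tracing PE[1][1] and its feeders:
  [0] (0,1) acc=0 (h:0 v:0)
  [0] (1,0) acc=0 (h:0 v:0)
  [0] (1,1) acc=0 (h:0 v:0)
  [1] (0,1) acc=20 (h:5 v:20)
  [1] (1,0) acc=43 (h:9 v:43)
  [1] (1,1) acc=0 (h:0 v:0)
  [2] (0,1) acc=12 (h:3 v:12)
  [2] (1,0) acc=23 (h:4 v:23)
  [2] (1,1) acc=29 (h:9 v:29)
  [3] (0,1) acc=20 (h:5 v:20)
  [3] (1,0) acc=37 (h:6 v:37)
  [3] (1,1) acc=16 (h:4 v:16)

PE[1][1].acc = 16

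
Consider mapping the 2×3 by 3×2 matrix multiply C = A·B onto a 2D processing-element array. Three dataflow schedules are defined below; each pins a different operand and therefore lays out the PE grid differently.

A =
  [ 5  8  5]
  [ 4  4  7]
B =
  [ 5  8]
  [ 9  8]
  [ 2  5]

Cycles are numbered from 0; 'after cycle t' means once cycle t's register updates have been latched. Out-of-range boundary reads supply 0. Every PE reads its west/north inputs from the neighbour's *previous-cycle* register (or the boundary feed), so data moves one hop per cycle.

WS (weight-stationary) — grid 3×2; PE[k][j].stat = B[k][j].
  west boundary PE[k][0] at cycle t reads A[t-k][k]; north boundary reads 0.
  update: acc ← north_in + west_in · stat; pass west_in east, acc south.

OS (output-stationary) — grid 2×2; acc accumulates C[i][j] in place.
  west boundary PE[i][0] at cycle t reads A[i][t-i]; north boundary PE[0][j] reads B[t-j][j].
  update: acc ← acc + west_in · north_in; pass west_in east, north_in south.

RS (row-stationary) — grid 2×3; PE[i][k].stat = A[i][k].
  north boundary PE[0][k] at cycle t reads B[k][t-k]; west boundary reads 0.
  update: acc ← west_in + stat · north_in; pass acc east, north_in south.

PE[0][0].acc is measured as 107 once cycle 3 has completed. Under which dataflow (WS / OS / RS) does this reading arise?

Under WS (3×2), PE[0][0]:
  after 0 — PE[0][0] acc=25, pass-E 5, pass-S 25
  after 1 — PE[0][0] acc=20, pass-E 4, pass-S 20
  after 2 — PE[0][0] acc=0, pass-E 0, pass-S 0
  after 3 — PE[0][0] acc=0, pass-E 0, pass-S 0
Under OS (2×2), PE[0][0]:
  after 0 — PE[0][0] acc=25, pass-E 5, pass-S 5
  after 1 — PE[0][0] acc=97, pass-E 8, pass-S 9
  after 2 — PE[0][0] acc=107, pass-E 5, pass-S 2
  after 3 — PE[0][0] acc=107, pass-E 0, pass-S 0
Under RS (2×3), PE[0][0]:
  after 0 — PE[0][0] acc=25, pass-E 25, pass-S 5
  after 1 — PE[0][0] acc=40, pass-E 40, pass-S 8
  after 2 — PE[0][0] acc=0, pass-E 0, pass-S 0
  after 3 — PE[0][0] acc=0, pass-E 0, pass-S 0

dataflow = OS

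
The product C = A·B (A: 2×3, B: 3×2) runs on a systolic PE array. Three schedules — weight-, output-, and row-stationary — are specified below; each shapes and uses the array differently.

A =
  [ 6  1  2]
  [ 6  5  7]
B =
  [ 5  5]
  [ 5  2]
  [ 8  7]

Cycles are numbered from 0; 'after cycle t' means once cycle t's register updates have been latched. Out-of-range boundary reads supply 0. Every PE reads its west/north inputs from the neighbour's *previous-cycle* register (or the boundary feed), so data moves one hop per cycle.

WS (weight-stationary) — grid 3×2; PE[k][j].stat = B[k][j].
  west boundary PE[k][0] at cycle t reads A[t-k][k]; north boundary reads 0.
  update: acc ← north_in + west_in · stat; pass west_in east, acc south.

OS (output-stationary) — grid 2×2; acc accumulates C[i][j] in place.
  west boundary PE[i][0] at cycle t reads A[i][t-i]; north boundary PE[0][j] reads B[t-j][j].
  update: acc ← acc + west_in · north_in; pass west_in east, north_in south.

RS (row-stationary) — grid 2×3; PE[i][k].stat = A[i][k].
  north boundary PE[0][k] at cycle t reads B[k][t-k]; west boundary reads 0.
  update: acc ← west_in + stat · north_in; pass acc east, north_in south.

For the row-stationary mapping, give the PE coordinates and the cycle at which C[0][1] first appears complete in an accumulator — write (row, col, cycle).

RS — PE[0][2] is where C[0][1] collects:
  c0 r0c2: 0 / 0 / 0
  c1 r0c2: 0 / 0 / 0
  c2 r0c2: 51 / 51 / 8
  c3 r0c2: 46 / 46 / 7

(row, col, cycle) = (0, 2, 3)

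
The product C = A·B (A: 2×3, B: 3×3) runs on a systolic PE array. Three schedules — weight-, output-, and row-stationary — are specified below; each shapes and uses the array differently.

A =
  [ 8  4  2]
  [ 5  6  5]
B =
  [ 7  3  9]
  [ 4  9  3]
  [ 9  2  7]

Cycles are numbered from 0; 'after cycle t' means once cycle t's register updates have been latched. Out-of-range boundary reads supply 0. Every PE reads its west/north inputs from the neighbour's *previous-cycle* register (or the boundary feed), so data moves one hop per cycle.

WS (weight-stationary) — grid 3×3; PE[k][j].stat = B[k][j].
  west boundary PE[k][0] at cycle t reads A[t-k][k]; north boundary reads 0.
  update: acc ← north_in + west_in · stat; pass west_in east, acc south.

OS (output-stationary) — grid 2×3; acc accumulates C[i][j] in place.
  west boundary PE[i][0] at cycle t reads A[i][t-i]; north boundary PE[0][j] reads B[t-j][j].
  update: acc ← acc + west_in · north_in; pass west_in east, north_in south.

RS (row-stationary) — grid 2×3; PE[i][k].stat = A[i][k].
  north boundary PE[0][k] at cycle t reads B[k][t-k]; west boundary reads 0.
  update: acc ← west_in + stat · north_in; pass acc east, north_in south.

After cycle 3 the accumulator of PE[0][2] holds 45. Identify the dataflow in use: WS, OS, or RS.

dataflow = WS

Under WS (3×3), PE[0][2]:
  @0  [0,2]  acc 0  |  →0  ↓0
  @1  [0,2]  acc 0  |  →0  ↓0
  @2  [0,2]  acc 72  |  →8  ↓72
  @3  [0,2]  acc 45  |  →5  ↓45
Under OS (2×3), PE[0][2]:
  @0  [0,2]  acc 0  |  →0  ↓0
  @1  [0,2]  acc 0  |  →0  ↓0
  @2  [0,2]  acc 72  |  →8  ↓9
  @3  [0,2]  acc 84  |  →4  ↓3
Under RS (2×3), PE[0][2]:
  @0  [0,2]  acc 0  |  →0  ↓0
  @1  [0,2]  acc 0  |  →0  ↓0
  @2  [0,2]  acc 90  |  →90  ↓9
  @3  [0,2]  acc 64  |  →64  ↓2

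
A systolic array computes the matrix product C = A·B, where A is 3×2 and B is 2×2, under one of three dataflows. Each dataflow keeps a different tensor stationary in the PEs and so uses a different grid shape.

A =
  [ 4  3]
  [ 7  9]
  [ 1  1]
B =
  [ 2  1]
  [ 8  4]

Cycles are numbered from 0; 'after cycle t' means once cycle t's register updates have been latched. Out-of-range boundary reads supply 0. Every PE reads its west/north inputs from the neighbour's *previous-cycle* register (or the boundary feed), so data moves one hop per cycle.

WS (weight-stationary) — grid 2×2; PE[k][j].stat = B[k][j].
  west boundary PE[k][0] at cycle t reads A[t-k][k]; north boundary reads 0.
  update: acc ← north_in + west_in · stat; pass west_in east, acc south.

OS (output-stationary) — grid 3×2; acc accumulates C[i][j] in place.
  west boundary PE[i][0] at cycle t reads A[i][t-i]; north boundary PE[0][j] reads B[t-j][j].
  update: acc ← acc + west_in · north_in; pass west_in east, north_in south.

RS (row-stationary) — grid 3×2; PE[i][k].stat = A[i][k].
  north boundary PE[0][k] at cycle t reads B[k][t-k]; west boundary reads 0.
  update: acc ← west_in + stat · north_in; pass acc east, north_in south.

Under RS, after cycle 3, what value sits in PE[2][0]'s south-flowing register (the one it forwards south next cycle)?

RS 3×2: PE[2][0] cycle-by-cycle (with neighbour feeds):
  @0  [1,0]  acc 0  |  →0  ↓0
  @0  [2,0]  acc 0  |  →0  ↓0
  @1  [1,0]  acc 14  |  →14  ↓2
  @1  [2,0]  acc 0  |  →0  ↓0
  @2  [1,0]  acc 7  |  →7  ↓1
  @2  [2,0]  acc 2  |  →2  ↓2
  @3  [1,0]  acc 0  |  →0  ↓0
  @3  [2,0]  acc 1  |  →1  ↓1

register = 1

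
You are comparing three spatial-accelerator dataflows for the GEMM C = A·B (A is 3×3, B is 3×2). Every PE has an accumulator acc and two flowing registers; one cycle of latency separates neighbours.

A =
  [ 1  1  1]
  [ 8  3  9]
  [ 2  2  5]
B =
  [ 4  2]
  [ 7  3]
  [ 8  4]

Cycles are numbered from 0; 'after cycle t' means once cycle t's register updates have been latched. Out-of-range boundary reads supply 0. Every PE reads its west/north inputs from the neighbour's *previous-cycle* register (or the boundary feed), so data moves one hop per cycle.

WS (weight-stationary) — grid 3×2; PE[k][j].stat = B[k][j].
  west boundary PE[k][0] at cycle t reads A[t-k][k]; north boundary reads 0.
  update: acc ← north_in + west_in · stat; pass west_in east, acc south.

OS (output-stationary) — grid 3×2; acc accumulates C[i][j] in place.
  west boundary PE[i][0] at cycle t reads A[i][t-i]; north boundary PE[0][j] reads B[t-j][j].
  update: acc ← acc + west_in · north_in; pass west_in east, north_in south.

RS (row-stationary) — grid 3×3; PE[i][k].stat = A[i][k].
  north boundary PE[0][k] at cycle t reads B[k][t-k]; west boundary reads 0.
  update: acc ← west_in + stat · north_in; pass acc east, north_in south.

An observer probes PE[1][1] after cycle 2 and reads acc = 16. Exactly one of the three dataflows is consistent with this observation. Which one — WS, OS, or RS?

— WS: 3×2; PE[1][1] trace:
  @0  [1,1]  acc 0  |  →0  ↓0
  @1  [1,1]  acc 0  |  →0  ↓0
  @2  [1,1]  acc 5  |  →1  ↓5
— OS: 3×2; PE[1][1] trace:
  @0  [1,1]  acc 0  |  →0  ↓0
  @1  [1,1]  acc 0  |  →0  ↓0
  @2  [1,1]  acc 16  |  →8  ↓2
— RS: 3×3; PE[1][1] trace:
  @0  [1,1]  acc 0  |  →0  ↓0
  @1  [1,1]  acc 0  |  →0  ↓0
  @2  [1,1]  acc 53  |  →53  ↓7

dataflow = OS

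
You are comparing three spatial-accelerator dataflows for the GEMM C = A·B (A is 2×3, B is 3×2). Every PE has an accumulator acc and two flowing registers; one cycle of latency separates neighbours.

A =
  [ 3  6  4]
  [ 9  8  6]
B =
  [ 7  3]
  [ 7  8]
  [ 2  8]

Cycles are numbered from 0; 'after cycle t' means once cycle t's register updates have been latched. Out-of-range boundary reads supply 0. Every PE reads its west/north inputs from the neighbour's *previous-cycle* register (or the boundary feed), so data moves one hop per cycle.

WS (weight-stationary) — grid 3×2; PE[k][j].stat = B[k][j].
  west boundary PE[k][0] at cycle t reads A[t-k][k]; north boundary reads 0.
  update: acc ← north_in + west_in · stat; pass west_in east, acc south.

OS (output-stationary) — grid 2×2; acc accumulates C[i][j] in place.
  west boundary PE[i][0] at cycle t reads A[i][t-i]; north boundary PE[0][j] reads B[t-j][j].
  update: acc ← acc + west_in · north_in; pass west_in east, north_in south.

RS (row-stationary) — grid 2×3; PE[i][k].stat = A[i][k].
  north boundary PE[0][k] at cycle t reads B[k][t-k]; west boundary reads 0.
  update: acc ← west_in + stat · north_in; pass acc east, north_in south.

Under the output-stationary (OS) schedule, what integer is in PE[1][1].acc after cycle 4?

Tracing OS — 2×2 array, target PE[1][1]:
  cycle 0: PE[0][1] → acc 0, east 0, south 0
  cycle 0: PE[1][0] → acc 0, east 0, south 0
  cycle 0: PE[1][1] → acc 0, east 0, south 0
  cycle 1: PE[0][1] → acc 9, east 3, south 3
  cycle 1: PE[1][0] → acc 63, east 9, south 7
  cycle 1: PE[1][1] → acc 0, east 0, south 0
  cycle 2: PE[0][1] → acc 57, east 6, south 8
  cycle 2: PE[1][0] → acc 119, east 8, south 7
  cycle 2: PE[1][1] → acc 27, east 9, south 3
  cycle 3: PE[0][1] → acc 89, east 4, south 8
  cycle 3: PE[1][0] → acc 131, east 6, south 2
  cycle 3: PE[1][1] → acc 91, east 8, south 8
  cycle 4: PE[0][1] → acc 89, east 0, south 0
  cycle 4: PE[1][0] → acc 131, east 0, south 0
  cycle 4: PE[1][1] → acc 139, east 6, south 8

PE[1][1].acc = 139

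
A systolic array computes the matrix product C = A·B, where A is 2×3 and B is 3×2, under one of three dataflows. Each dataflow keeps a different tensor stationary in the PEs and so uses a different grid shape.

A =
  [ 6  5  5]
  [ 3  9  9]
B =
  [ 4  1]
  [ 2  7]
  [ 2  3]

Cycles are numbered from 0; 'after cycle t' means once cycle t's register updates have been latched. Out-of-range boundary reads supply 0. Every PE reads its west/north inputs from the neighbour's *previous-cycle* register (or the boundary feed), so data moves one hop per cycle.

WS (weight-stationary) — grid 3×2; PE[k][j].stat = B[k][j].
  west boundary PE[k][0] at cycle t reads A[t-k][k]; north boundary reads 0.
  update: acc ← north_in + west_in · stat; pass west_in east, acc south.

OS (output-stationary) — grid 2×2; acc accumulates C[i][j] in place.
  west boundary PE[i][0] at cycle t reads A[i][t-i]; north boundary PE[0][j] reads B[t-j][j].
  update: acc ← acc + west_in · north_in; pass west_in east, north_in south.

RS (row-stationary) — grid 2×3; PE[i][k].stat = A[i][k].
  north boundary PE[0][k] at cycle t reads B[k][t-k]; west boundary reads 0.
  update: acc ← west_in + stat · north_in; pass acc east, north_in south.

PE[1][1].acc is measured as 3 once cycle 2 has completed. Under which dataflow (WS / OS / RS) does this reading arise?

dataflow = OS

WS [3×2] PE[1][1] across cycles:
  after 0 — PE[1][1] acc=0, pass-E 0, pass-S 0
  after 1 — PE[1][1] acc=0, pass-E 0, pass-S 0
  after 2 — PE[1][1] acc=41, pass-E 5, pass-S 41
OS [2×2] PE[1][1] across cycles:
  after 0 — PE[1][1] acc=0, pass-E 0, pass-S 0
  after 1 — PE[1][1] acc=0, pass-E 0, pass-S 0
  after 2 — PE[1][1] acc=3, pass-E 3, pass-S 1
RS [2×3] PE[1][1] across cycles:
  after 0 — PE[1][1] acc=0, pass-E 0, pass-S 0
  after 1 — PE[1][1] acc=0, pass-E 0, pass-S 0
  after 2 — PE[1][1] acc=30, pass-E 30, pass-S 2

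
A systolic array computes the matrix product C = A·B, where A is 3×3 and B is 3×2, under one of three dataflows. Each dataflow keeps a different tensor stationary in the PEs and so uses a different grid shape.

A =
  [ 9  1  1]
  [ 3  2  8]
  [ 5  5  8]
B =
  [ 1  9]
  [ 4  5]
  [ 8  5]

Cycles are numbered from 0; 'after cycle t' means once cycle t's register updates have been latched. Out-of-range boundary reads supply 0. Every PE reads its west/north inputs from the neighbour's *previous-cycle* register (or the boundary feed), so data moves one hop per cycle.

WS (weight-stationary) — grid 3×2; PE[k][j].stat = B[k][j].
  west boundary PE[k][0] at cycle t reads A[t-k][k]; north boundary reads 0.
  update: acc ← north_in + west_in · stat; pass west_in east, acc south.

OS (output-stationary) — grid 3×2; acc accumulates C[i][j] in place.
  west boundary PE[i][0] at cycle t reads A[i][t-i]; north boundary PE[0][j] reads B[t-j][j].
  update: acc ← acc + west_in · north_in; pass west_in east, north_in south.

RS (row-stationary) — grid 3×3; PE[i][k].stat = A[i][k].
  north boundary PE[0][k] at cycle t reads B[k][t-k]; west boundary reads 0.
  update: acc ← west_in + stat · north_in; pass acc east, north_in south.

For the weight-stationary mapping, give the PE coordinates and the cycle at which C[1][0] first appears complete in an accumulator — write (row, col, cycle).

(row, col, cycle) = (2, 0, 3)

WS: C[1][0] accumulates in PE[2][0]:
  after 0 — PE[2][0] acc=0, pass-E 0, pass-S 0
  after 1 — PE[2][0] acc=0, pass-E 0, pass-S 0
  after 2 — PE[2][0] acc=21, pass-E 1, pass-S 21
  after 3 — PE[2][0] acc=75, pass-E 8, pass-S 75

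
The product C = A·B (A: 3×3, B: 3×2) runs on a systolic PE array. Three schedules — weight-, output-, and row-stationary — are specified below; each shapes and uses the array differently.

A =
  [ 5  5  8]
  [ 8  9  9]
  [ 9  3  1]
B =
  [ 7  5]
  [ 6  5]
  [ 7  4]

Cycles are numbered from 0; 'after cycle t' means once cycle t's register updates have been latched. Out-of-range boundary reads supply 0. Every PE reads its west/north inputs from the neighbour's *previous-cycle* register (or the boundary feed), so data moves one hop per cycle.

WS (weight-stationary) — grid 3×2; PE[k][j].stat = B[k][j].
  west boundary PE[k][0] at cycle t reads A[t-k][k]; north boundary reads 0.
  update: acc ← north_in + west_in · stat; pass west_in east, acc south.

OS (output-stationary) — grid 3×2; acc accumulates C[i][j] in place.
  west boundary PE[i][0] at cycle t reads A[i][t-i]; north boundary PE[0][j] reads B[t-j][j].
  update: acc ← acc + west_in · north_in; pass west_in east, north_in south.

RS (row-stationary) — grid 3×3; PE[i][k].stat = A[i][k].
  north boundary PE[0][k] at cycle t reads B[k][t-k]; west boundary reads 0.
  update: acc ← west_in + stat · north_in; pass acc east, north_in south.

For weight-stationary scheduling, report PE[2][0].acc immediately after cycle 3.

WS on a 3×2 grid — tracing PE[2][0] and its feeders:
  step 0 · PE1,0: acc=0; fwd→0 fwd↓0
  step 0 · PE2,0: acc=0; fwd→0 fwd↓0
  step 1 · PE1,0: acc=65; fwd→5 fwd↓65
  step 1 · PE2,0: acc=0; fwd→0 fwd↓0
  step 2 · PE1,0: acc=110; fwd→9 fwd↓110
  step 2 · PE2,0: acc=121; fwd→8 fwd↓121
  step 3 · PE1,0: acc=81; fwd→3 fwd↓81
  step 3 · PE2,0: acc=173; fwd→9 fwd↓173

PE[2][0].acc = 173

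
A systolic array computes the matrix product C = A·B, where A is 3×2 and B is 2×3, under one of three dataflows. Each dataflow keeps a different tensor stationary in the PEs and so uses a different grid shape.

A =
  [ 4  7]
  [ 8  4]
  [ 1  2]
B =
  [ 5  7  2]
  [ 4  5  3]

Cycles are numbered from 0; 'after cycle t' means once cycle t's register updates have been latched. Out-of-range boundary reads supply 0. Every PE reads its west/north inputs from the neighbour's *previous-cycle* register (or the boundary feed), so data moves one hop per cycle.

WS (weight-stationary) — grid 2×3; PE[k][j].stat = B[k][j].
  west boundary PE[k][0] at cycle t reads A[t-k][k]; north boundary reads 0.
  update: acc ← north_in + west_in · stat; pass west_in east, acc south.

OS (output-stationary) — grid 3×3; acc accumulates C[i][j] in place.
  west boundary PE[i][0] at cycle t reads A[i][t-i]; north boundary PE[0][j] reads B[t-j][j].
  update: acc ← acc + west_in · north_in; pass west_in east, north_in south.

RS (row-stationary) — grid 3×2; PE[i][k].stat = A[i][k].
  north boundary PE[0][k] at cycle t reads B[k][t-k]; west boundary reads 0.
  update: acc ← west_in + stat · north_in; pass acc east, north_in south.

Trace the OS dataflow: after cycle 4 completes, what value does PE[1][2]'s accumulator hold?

PE[1][2].acc = 28

OS on a 3×3 grid — tracing PE[1][2] and its feeders:
  step 0 · PE0,2: acc=0; fwd→0 fwd↓0
  step 0 · PE1,1: acc=0; fwd→0 fwd↓0
  step 0 · PE1,2: acc=0; fwd→0 fwd↓0
  step 1 · PE0,2: acc=0; fwd→0 fwd↓0
  step 1 · PE1,1: acc=0; fwd→0 fwd↓0
  step 1 · PE1,2: acc=0; fwd→0 fwd↓0
  step 2 · PE0,2: acc=8; fwd→4 fwd↓2
  step 2 · PE1,1: acc=56; fwd→8 fwd↓7
  step 2 · PE1,2: acc=0; fwd→0 fwd↓0
  step 3 · PE0,2: acc=29; fwd→7 fwd↓3
  step 3 · PE1,1: acc=76; fwd→4 fwd↓5
  step 3 · PE1,2: acc=16; fwd→8 fwd↓2
  step 4 · PE0,2: acc=29; fwd→0 fwd↓0
  step 4 · PE1,1: acc=76; fwd→0 fwd↓0
  step 4 · PE1,2: acc=28; fwd→4 fwd↓3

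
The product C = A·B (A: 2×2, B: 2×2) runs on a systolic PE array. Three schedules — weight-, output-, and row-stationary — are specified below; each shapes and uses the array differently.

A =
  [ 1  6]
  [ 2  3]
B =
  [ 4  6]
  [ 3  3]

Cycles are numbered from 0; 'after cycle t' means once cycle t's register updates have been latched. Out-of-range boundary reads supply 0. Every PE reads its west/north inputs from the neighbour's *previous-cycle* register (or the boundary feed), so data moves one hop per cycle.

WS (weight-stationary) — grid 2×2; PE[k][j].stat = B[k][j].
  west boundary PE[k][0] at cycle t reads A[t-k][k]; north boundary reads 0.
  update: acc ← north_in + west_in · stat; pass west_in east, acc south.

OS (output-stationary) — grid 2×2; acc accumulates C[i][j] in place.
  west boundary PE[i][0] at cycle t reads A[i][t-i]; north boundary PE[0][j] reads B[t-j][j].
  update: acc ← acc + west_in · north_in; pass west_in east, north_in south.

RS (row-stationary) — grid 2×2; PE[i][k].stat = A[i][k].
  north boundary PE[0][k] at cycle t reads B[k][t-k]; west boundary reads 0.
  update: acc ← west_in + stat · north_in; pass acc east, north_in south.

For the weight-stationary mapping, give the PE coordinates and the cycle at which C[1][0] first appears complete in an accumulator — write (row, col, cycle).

WS: C[1][0] accumulates in PE[1][0]:
  cycle 0: PE[1][0] → acc 0, east 0, south 0
  cycle 1: PE[1][0] → acc 22, east 6, south 22
  cycle 2: PE[1][0] → acc 17, east 3, south 17

(row, col, cycle) = (1, 0, 2)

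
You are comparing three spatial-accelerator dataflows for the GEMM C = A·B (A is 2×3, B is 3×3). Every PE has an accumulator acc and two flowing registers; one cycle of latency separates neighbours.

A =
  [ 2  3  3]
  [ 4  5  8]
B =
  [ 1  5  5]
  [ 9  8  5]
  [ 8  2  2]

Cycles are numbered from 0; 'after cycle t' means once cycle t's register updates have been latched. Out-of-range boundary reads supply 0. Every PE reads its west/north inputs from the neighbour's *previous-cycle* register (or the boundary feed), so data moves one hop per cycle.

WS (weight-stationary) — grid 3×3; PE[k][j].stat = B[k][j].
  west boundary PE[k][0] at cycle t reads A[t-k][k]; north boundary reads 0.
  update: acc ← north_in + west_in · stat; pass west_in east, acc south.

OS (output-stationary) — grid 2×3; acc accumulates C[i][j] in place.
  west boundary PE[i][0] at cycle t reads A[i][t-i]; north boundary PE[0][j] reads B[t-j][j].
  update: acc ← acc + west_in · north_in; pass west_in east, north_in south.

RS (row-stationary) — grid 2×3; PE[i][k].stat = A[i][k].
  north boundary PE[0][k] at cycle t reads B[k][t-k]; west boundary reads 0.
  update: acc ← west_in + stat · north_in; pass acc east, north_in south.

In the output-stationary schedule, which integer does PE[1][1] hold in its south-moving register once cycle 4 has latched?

register = 2

OS (2×3). Following PE[1][1] plus its west/north inputs:
  @0  [0,1]  acc 0  |  →0  ↓0
  @0  [1,0]  acc 0  |  →0  ↓0
  @0  [1,1]  acc 0  |  →0  ↓0
  @1  [0,1]  acc 10  |  →2  ↓5
  @1  [1,0]  acc 4  |  →4  ↓1
  @1  [1,1]  acc 0  |  →0  ↓0
  @2  [0,1]  acc 34  |  →3  ↓8
  @2  [1,0]  acc 49  |  →5  ↓9
  @2  [1,1]  acc 20  |  →4  ↓5
  @3  [0,1]  acc 40  |  →3  ↓2
  @3  [1,0]  acc 113  |  →8  ↓8
  @3  [1,1]  acc 60  |  →5  ↓8
  @4  [0,1]  acc 40  |  →0  ↓0
  @4  [1,0]  acc 113  |  →0  ↓0
  @4  [1,1]  acc 76  |  →8  ↓2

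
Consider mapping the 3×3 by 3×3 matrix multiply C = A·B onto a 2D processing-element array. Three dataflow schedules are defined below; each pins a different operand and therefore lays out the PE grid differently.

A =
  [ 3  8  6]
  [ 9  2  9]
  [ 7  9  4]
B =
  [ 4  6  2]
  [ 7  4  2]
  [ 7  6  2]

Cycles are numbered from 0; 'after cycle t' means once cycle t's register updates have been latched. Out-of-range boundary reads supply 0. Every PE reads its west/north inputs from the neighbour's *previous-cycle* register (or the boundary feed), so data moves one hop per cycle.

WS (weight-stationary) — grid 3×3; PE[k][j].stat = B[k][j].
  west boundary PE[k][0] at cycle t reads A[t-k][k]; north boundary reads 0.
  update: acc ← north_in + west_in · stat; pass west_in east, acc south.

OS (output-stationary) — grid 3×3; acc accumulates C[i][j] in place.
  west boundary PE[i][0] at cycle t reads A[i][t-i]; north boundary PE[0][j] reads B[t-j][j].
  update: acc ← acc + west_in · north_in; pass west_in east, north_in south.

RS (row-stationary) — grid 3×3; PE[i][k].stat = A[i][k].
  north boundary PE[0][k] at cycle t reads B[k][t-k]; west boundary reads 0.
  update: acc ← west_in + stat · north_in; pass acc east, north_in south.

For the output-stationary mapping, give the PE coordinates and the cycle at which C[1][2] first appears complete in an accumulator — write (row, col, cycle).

(row, col, cycle) = (1, 2, 5)

Under OS, C[1][2] lands at PE[1][2]:
  @0  [1,2]  acc 0  |  →0  ↓0
  @1  [1,2]  acc 0  |  →0  ↓0
  @2  [1,2]  acc 0  |  →0  ↓0
  @3  [1,2]  acc 18  |  →9  ↓2
  @4  [1,2]  acc 22  |  →2  ↓2
  @5  [1,2]  acc 40  |  →9  ↓2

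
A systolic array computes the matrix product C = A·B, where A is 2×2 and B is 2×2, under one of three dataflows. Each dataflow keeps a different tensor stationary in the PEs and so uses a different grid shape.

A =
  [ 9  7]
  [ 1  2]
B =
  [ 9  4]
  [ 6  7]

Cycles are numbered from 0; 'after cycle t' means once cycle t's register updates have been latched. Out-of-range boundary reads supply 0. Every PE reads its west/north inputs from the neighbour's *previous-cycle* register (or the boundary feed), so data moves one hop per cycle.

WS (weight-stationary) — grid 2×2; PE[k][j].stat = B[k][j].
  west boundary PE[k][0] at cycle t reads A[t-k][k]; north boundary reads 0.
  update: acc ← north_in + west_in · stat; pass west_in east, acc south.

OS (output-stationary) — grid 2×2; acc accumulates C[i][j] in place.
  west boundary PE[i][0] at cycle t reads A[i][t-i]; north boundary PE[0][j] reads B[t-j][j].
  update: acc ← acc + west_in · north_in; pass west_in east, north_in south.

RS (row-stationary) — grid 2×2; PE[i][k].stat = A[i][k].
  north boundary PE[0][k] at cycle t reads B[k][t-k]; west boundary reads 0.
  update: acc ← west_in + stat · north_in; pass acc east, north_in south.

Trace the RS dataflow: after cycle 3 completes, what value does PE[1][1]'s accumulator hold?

PE[1][1].acc = 18

RS (2×2). Following PE[1][1] plus its west/north inputs:
  @0  [0,1]  acc 0  |  →0  ↓0
  @0  [1,0]  acc 0  |  →0  ↓0
  @0  [1,1]  acc 0  |  →0  ↓0
  @1  [0,1]  acc 123  |  →123  ↓6
  @1  [1,0]  acc 9  |  →9  ↓9
  @1  [1,1]  acc 0  |  →0  ↓0
  @2  [0,1]  acc 85  |  →85  ↓7
  @2  [1,0]  acc 4  |  →4  ↓4
  @2  [1,1]  acc 21  |  →21  ↓6
  @3  [0,1]  acc 0  |  →0  ↓0
  @3  [1,0]  acc 0  |  →0  ↓0
  @3  [1,1]  acc 18  |  →18  ↓7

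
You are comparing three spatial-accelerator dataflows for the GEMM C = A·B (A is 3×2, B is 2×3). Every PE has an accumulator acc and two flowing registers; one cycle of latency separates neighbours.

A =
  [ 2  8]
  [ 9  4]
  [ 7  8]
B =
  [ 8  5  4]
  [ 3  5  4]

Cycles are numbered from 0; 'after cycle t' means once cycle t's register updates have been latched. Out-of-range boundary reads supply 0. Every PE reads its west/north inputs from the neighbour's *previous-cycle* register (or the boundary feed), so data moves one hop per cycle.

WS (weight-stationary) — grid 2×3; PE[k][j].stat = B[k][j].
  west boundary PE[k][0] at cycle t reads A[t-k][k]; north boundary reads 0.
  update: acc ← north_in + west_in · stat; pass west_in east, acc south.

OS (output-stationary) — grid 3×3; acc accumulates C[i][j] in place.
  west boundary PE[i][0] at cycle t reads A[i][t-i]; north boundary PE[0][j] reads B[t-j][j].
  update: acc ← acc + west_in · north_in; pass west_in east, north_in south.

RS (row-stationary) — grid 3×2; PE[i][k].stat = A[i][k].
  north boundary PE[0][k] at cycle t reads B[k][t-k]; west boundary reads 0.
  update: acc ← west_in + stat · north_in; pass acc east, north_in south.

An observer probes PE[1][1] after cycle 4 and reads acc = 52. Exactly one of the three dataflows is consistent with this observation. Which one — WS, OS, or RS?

dataflow = RS

— WS: 2×3; PE[1][1] trace:
  0: (1,1).acc=0  regs=<0,0>
  1: (1,1).acc=0  regs=<0,0>
  2: (1,1).acc=50  regs=<8,50>
  3: (1,1).acc=65  regs=<4,65>
  4: (1,1).acc=75  regs=<8,75>
— OS: 3×3; PE[1][1] trace:
  0: (1,1).acc=0  regs=<0,0>
  1: (1,1).acc=0  regs=<0,0>
  2: (1,1).acc=45  regs=<9,5>
  3: (1,1).acc=65  regs=<4,5>
  4: (1,1).acc=65  regs=<0,0>
— RS: 3×2; PE[1][1] trace:
  0: (1,1).acc=0  regs=<0,0>
  1: (1,1).acc=0  regs=<0,0>
  2: (1,1).acc=84  regs=<84,3>
  3: (1,1).acc=65  regs=<65,5>
  4: (1,1).acc=52  regs=<52,4>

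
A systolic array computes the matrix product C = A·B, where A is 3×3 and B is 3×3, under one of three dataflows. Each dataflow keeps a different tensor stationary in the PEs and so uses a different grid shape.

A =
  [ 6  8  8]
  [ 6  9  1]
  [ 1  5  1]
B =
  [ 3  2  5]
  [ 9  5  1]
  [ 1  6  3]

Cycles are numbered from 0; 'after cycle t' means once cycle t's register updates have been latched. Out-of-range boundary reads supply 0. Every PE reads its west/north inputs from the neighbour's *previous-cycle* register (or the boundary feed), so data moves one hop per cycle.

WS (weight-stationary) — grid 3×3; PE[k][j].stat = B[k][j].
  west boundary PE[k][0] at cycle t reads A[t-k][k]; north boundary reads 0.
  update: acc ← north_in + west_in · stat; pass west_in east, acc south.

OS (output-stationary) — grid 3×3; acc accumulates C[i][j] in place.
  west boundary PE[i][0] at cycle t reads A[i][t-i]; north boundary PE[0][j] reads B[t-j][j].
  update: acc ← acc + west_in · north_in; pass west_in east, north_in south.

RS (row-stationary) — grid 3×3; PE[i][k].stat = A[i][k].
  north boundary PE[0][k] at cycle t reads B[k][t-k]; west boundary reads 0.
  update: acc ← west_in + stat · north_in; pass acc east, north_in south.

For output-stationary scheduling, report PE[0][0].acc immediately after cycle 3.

PE[0][0].acc = 98

OS 3×3: PE[0][0] cycle-by-cycle (with neighbour feeds):
  step 0 · PE0,0: acc=18; fwd→6 fwd↓3
  step 1 · PE0,0: acc=90; fwd→8 fwd↓9
  step 2 · PE0,0: acc=98; fwd→8 fwd↓1
  step 3 · PE0,0: acc=98; fwd→0 fwd↓0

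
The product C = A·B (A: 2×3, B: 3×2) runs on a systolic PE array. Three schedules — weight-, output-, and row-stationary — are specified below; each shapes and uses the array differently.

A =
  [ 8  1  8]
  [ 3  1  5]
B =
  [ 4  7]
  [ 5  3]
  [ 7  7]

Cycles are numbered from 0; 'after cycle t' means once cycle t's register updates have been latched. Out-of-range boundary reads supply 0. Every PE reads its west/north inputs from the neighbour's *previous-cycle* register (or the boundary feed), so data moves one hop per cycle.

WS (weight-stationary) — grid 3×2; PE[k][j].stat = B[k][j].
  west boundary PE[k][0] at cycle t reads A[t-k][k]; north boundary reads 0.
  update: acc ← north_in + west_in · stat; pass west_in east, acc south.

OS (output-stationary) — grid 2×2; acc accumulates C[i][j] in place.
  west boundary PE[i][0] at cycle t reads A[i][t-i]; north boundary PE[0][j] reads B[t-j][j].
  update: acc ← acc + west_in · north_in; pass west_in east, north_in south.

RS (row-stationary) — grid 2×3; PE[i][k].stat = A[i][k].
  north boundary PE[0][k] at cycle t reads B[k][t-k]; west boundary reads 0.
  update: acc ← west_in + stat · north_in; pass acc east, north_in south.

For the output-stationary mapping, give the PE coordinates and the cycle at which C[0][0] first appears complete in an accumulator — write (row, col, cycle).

(row, col, cycle) = (0, 0, 2)

OS: C[0][0] accumulates in PE[0][0]:
  t=0 PE[0][0]: acc=32 h=8 v=4
  t=1 PE[0][0]: acc=37 h=1 v=5
  t=2 PE[0][0]: acc=93 h=8 v=7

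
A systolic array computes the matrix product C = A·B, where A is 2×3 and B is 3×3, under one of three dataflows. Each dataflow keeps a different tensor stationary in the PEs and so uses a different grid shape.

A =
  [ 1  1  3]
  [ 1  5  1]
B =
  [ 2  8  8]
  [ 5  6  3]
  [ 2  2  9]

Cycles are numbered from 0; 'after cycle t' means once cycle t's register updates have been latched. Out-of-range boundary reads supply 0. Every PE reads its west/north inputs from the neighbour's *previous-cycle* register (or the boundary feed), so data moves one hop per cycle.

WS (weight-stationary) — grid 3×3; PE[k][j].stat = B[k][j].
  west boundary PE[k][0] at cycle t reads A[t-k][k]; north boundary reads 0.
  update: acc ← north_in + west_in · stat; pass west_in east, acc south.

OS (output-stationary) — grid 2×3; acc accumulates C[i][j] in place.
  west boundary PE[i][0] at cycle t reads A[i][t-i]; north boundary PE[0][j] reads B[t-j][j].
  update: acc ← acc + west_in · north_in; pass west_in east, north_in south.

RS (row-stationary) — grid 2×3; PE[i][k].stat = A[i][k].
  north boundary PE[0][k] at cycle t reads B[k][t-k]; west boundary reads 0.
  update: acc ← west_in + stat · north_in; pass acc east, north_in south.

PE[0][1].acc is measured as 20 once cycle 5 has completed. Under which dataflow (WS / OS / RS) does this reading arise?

WS (3×3 grid), PE[0][1]:
  0: (0,1).acc=0  regs=<0,0>
  1: (0,1).acc=8  regs=<1,8>
  2: (0,1).acc=8  regs=<1,8>
  3: (0,1).acc=0  regs=<0,0>
  4: (0,1).acc=0  regs=<0,0>
  5: (0,1).acc=0  regs=<0,0>
OS (2×3 grid), PE[0][1]:
  0: (0,1).acc=0  regs=<0,0>
  1: (0,1).acc=8  regs=<1,8>
  2: (0,1).acc=14  regs=<1,6>
  3: (0,1).acc=20  regs=<3,2>
  4: (0,1).acc=20  regs=<0,0>
  5: (0,1).acc=20  regs=<0,0>
RS (2×3 grid), PE[0][1]:
  0: (0,1).acc=0  regs=<0,0>
  1: (0,1).acc=7  regs=<7,5>
  2: (0,1).acc=14  regs=<14,6>
  3: (0,1).acc=11  regs=<11,3>
  4: (0,1).acc=0  regs=<0,0>
  5: (0,1).acc=0  regs=<0,0>

dataflow = OS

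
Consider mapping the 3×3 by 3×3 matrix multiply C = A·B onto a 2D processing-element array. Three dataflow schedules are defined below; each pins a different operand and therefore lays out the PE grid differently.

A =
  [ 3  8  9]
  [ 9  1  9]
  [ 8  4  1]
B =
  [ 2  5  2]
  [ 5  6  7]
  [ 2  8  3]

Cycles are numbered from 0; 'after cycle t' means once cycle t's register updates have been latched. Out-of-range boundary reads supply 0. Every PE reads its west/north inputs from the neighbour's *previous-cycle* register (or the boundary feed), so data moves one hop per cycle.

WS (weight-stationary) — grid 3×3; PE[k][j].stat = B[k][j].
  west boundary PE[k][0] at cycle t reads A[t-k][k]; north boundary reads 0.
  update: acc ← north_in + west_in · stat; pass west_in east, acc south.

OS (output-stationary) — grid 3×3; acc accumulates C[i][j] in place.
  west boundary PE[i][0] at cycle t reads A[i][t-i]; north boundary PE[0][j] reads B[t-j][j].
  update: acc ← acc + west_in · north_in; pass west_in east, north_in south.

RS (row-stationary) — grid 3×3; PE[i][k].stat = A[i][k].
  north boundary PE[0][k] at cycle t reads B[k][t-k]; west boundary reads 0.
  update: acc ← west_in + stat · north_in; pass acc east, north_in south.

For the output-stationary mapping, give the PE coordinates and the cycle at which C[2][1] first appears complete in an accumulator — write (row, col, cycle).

Under OS, C[2][1] lands at PE[2][1]:
  @0  [2,1]  acc 0  |  →0  ↓0
  @1  [2,1]  acc 0  |  →0  ↓0
  @2  [2,1]  acc 0  |  →0  ↓0
  @3  [2,1]  acc 40  |  →8  ↓5
  @4  [2,1]  acc 64  |  →4  ↓6
  @5  [2,1]  acc 72  |  →1  ↓8

(row, col, cycle) = (2, 1, 5)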